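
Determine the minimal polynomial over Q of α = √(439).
m_α(x) = x^2 - 439

α satisfies α^2 - 439 = 0, so x^2 - 439 annihilates α. Since d = 439 is squarefree and ≠ 1, it is not a perfect square in Q, so x^2 - 439 has no rational root and is therefore irreducible over Q (a degree-2 polynomial over a field is irreducible iff it has no root). Hence m_α(x) = x^2 - 439.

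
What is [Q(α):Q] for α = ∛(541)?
[Q(α):Q] = 3

The minimal polynomial of α is x^3 - 541, irreducible over Q since 541 is not a perfect cube (so x^3 - 541 has no rational root). Hence [Q(α):Q] = deg(m_α) = 3.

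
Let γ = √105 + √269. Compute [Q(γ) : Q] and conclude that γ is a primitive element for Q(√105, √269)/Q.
[Q(γ) : Q] = 4 (equivalently, Q(γ) = Q(√105, √269))

Obviously Q(γ) ⊆ Q(√105, √269), and [Q(√105, √269):Q] = 4 (since 105, 269 are distinct squarefree integers > 1 with 28245 not a perfect square). To show equality we compute the minimal polynomial of γ. From γ = √105 + √269: γ^2 = 105 + 2√(28245) + 269 = 374 + 2√(28245), so γ^2 - 374 = 2√(28245); squaring, (γ^2 - 374)^2 = 4·28245, i.e. γ^4 - 748γ^2 + 139876 - 112980 = 0, i.e. γ^4 - 748γ^2 + 26896 = 0. So γ is a root of x^4 - 748x^2 + 26896. This polynomial is irreducible over Q: it has no rational root (each ±√105 ± √269 is irrational), and any factorization into two quadratics over Q would force √(28245) ∈ Q (pairing opposite roots) or √105, √269 ∈ Q (other pairings), all impossible. Hence [Q(γ):Q] = 4 = [Q(√105, √269):Q], so Q(γ) = Q(√105, √269).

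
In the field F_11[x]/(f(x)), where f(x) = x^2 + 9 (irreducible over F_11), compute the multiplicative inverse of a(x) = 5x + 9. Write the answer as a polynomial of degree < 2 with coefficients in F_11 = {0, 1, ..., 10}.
a(x)^(-1) ≡ 8x + 1 (mod f(x))

Since f is irreducible over F_11, F_11[x]/(f) is a field and a(x) ≠ 0 has an inverse. Apply the extended Euclidean algorithm to f(x) and a(x) in F_11[x]: f(x) = (9x + 8)·a(x) + (3). The last nonzero remainder is the constant 3 = gcd(f, a) in F_11. Back-substituting through the division chain expresses 3 = s(x)·a(x) + t(x)·f(x) with s(x) ≡ 2x + 3 (mod f), so (2x + 3)·a(x) ≡ 3 (mod f). Multiplying by 3^(-1) ≡ 4 in F_11 gives a(x)^(-1) ≡ 4·(2x + 3) ≡ 8x + 1 (mod f). Check: (5x + 9)·(8x + 1) = 7x^2 + 9 ≡ 1 (mod x^2 + 9).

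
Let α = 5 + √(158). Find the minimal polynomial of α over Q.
m_α(x) = x^2 - 10x - 133

From α - 5 = √(158), squaring gives (α - 5)^2 = 158, i.e. α^2 - 10α + 25 = 158, so α^2 - 10α - 133 = 0. The discriminant of x^2 - 10x - 133 is (-10)^2 - 4·(-133) = 100 + 532 = 632, and 4·(158) is not a perfect square in Q since 158 is squarefree and ≠ 1. Hence x^2 - 10x - 133 is irreducible over Q and is the minimal polynomial of α.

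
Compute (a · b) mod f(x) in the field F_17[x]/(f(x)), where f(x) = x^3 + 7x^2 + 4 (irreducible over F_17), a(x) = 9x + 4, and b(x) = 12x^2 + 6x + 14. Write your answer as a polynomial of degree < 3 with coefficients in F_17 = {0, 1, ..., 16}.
a · b ≡ 9x^2 + 14x + 15 (mod f(x))

Multiply in F_17[x]: a(x)·b(x) = (9x + 4)·(12x^2 + 6x + 14) = 6x^3 + 14x + 5. This has degree ≥ 3, so divide by f(x) over F_17: 6x^3 + 14x + 5 = (6)·(x^3 + 7x^2 + 4) + (9x^2 + 14x + 15). Hence a·b ≡ 9x^2 + 14x + 15 (mod f). (F_17[x]/(f) is a field with 17^3 = 4913 elements since f is irreducible of degree 3.)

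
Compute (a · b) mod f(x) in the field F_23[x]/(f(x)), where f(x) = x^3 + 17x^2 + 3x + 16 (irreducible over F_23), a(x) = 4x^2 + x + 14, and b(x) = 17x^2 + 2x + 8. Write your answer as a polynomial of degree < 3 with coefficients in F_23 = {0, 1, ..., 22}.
a · b ≡ 21x^2 + 18x + 15 (mod f(x))

Multiply in F_23[x]: a(x)·b(x) = (4x^2 + x + 14)·(17x^2 + 2x + 8) = 22x^4 + 2x^3 + 19x^2 + 13x + 20. This has degree ≥ 3, so divide by f(x) over F_23: 22x^4 + 2x^3 + 19x^2 + 13x + 20 = (22x + 19)·(x^3 + 17x^2 + 3x + 16) + (21x^2 + 18x + 15). Hence a·b ≡ 21x^2 + 18x + 15 (mod f). (F_23[x]/(f) is a field with 23^3 = 12167 elements since f is irreducible of degree 3.)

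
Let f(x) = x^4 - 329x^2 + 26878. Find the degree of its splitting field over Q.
[K : Q] = 4

Solving the quadratic in x^2: x^2 = (329 ± √(329^2 - 4·26878))/2 = (329 ± √729)/2 = (329 ± 27)/2, giving x^2 = 178 or x^2 = 151. So f(x) = (x^2 - 178)(x^2 - 151) and the roots of f are ±√178, ±√151. Hence the splitting field is K = Q(√178, √151). Since 178 and 151 are distinct squarefree integers > 1, their product 26878 is not a perfect square, so √151 ∉ Q(√178). By the tower law [K:Q] = [Q(√178,√151):Q(√178)] · [Q(√178):Q] = 2 · 2 = 4.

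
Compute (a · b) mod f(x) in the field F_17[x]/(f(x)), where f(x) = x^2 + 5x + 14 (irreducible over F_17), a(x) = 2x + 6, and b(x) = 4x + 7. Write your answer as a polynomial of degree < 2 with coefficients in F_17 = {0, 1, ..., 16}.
a · b ≡ 15x + 15 (mod f(x))

Multiply in F_17[x]: a(x)·b(x) = (2x + 6)·(4x + 7) = 8x^2 + 4x + 8. This has degree ≥ 2, so divide by f(x) over F_17: 8x^2 + 4x + 8 = (8)·(x^2 + 5x + 14) + (15x + 15). Hence a·b ≡ 15x + 15 (mod f). (F_17[x]/(f) is a field with 17^2 = 289 elements since f is irreducible of degree 2.)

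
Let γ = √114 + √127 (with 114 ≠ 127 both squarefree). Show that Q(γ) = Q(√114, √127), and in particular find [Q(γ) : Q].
[Q(γ) : Q] = 4 (equivalently, Q(γ) = Q(√114, √127))

Obviously Q(γ) ⊆ Q(√114, √127), and [Q(√114, √127):Q] = 4 (since 114, 127 are distinct squarefree integers > 1 with 14478 not a perfect square). To show equality we compute the minimal polynomial of γ. From γ = √114 + √127: γ^2 = 114 + 2√(14478) + 127 = 241 + 2√(14478), so γ^2 - 241 = 2√(14478); squaring, (γ^2 - 241)^2 = 4·14478, i.e. γ^4 - 482γ^2 + 58081 - 57912 = 0, i.e. γ^4 - 482γ^2 + 169 = 0. So γ is a root of x^4 - 482x^2 + 169. This polynomial is irreducible over Q: it has no rational root (each ±√114 ± √127 is irrational), and any factorization into two quadratics over Q would force √(14478) ∈ Q (pairing opposite roots) or √114, √127 ∈ Q (other pairings), all impossible. Hence [Q(γ):Q] = 4 = [Q(√114, √127):Q], so Q(γ) = Q(√114, √127).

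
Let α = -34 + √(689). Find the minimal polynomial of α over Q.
m_α(x) = x^2 + 68x + 467

From α + 34 = √(689), squaring gives (α + 34)^2 = 689, i.e. α^2 + 68α + 1156 = 689, so α^2 + 68α + 467 = 0. The discriminant of x^2 + 68x + 467 is (68)^2 - 4·(467) = 4624 - 1868 = 2756, and 4·(689) is not a perfect square in Q since 689 is squarefree and ≠ 1. Hence x^2 + 68x + 467 is irreducible over Q and is the minimal polynomial of α.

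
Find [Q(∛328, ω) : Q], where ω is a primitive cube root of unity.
[Q(∛328, ω) : Q] = 6

[Q(∛328):Q] = 3 (min poly x^3 - 328, irreducible since 328 is not a perfect cube). [Q(ω):Q] = 2 (min poly x^2 + x + 1). Since Q(∛328) ⊂ R and ω ∉ R, we have ω ∉ Q(∛328), so x^2 + x + 1 remains irreducible over Q(∛328) and [Q(∛328, ω) : Q(∛328)] = 2. By the tower law, [Q(∛328, ω) : Q] = 3 · 2 = 6. (In fact Q(∛328, ω) is the splitting field of x^3 - 328 over Q.)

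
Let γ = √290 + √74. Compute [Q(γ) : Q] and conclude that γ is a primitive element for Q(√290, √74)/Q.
[Q(γ) : Q] = 4 (equivalently, Q(γ) = Q(√290, √74))

Obviously Q(γ) ⊆ Q(√290, √74), and [Q(√290, √74):Q] = 4 (since 290, 74 are distinct squarefree integers > 1 with 21460 not a perfect square). To show equality we compute the minimal polynomial of γ. From γ = √290 + √74: γ^2 = 290 + 2√(21460) + 74 = 364 + 2√(21460), so γ^2 - 364 = 2√(21460); squaring, (γ^2 - 364)^2 = 4·21460, i.e. γ^4 - 728γ^2 + 132496 - 85840 = 0, i.e. γ^4 - 728γ^2 + 46656 = 0. So γ is a root of x^4 - 728x^2 + 46656. This polynomial is irreducible over Q: it has no rational root (each ±√290 ± √74 is irrational), and any factorization into two quadratics over Q would force √(21460) ∈ Q (pairing opposite roots) or √290, √74 ∈ Q (other pairings), all impossible. Hence [Q(γ):Q] = 4 = [Q(√290, √74):Q], so Q(γ) = Q(√290, √74).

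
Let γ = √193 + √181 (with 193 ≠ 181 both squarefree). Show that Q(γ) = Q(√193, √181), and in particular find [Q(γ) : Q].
[Q(γ) : Q] = 4 (equivalently, Q(γ) = Q(√193, √181))

Obviously Q(γ) ⊆ Q(√193, √181), and [Q(√193, √181):Q] = 4 (since 193, 181 are distinct squarefree integers > 1 with 34933 not a perfect square). To show equality we compute the minimal polynomial of γ. From γ = √193 + √181: γ^2 = 193 + 2√(34933) + 181 = 374 + 2√(34933), so γ^2 - 374 = 2√(34933); squaring, (γ^2 - 374)^2 = 4·34933, i.e. γ^4 - 748γ^2 + 139876 - 139732 = 0, i.e. γ^4 - 748γ^2 + 144 = 0. So γ is a root of x^4 - 748x^2 + 144. This polynomial is irreducible over Q: it has no rational root (each ±√193 ± √181 is irrational), and any factorization into two quadratics over Q would force √(34933) ∈ Q (pairing opposite roots) or √193, √181 ∈ Q (other pairings), all impossible. Hence [Q(γ):Q] = 4 = [Q(√193, √181):Q], so Q(γ) = Q(√193, √181).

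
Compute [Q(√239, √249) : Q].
[Q(√239, √249) : Q] = 4

[Q(√239):Q] = 2 (min poly x^2 - 239, irreducible since 239 is squarefree > 1). For the top step, suppose √249 ∈ Q(√239), say √249 = c + d√239 with c, d ∈ Q. Squaring: 249 = c^2 + 239d^2 + 2cd√239. Since √239 ∉ Q this forces 2cd = 0. If d = 0 then √249 = c ∈ Q, contradicting 249 squarefree > 1. If c = 0 then 249 = 239d^2, so 239·249 = (239d)^2 is a perfect square in Q — but 239·249 = 59511 is not a perfect square (since 239 and 249 are distinct squarefree integers). Contradiction. Hence √249 ∉ Q(√239), so x^2 - 249 stays irreducible over Q(√239) and [Q(√239, √249) : Q(√239)] = 2. By the tower law, [Q(√239, √249) : Q] = 2 · 2 = 4.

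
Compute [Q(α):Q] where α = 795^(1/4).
[Q(α):Q] = 4

α is a root of x^4 - 795. By Eisenstein's criterion at the prime p = 3 (which divides the constant term 795 but p^2 = 9 does not, since 795 is squarefree), x^4 - 795 is irreducible over Q. Hence [Q(α):Q] = 4.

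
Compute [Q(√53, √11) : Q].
[Q(√53, √11) : Q] = 4

[Q(√53):Q] = 2 (min poly x^2 - 53, irreducible since 53 is squarefree > 1). For the top step, suppose √11 ∈ Q(√53), say √11 = c + d√53 with c, d ∈ Q. Squaring: 11 = c^2 + 53d^2 + 2cd√53. Since √53 ∉ Q this forces 2cd = 0. If d = 0 then √11 = c ∈ Q, contradicting 11 squarefree > 1. If c = 0 then 11 = 53d^2, so 53·11 = (53d)^2 is a perfect square in Q — but 53·11 = 583 is not a perfect square (since 53 and 11 are distinct squarefree integers). Contradiction. Hence √11 ∉ Q(√53), so x^2 - 11 stays irreducible over Q(√53) and [Q(√53, √11) : Q(√53)] = 2. By the tower law, [Q(√53, √11) : Q] = 2 · 2 = 4.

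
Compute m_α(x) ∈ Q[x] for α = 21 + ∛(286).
m_α(x) = x^3 - 63x^2 + 1323x - 9547

Set β = α - 21 = ∛(286), so β^3 = 286. Then (α - 21)^3 - 286 = 0, i.e. α is a root of g(x) = (x - 21)^3 - 286 = x^3 - 63x^2 + 1323x - 9547. Since g(x) = h(x - 21) where h(x) = x^3 - 286, and h is irreducible over Q (because 286 is not a perfect cube, so h has no rational root, and a monic cubic with no rational root is irreducible), g is also irreducible (irreducibility is preserved under the substitution x → x - 21). Hence m_α(x) = x^3 - 63x^2 + 1323x - 9547.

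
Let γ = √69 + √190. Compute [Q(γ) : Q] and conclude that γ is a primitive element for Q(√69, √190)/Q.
[Q(γ) : Q] = 4 (equivalently, Q(γ) = Q(√69, √190))

Obviously Q(γ) ⊆ Q(√69, √190), and [Q(√69, √190):Q] = 4 (since 69, 190 are distinct squarefree integers > 1 with 13110 not a perfect square). To show equality we compute the minimal polynomial of γ. From γ = √69 + √190: γ^2 = 69 + 2√(13110) + 190 = 259 + 2√(13110), so γ^2 - 259 = 2√(13110); squaring, (γ^2 - 259)^2 = 4·13110, i.e. γ^4 - 518γ^2 + 67081 - 52440 = 0, i.e. γ^4 - 518γ^2 + 14641 = 0. So γ is a root of x^4 - 518x^2 + 14641. This polynomial is irreducible over Q: it has no rational root (each ±√69 ± √190 is irrational), and any factorization into two quadratics over Q would force √(13110) ∈ Q (pairing opposite roots) or √69, √190 ∈ Q (other pairings), all impossible. Hence [Q(γ):Q] = 4 = [Q(√69, √190):Q], so Q(γ) = Q(√69, √190).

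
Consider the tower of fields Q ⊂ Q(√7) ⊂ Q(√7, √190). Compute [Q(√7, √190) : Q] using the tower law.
[Q(√7, √190) : Q] = 4

[Q(√7):Q] = 2 (min poly x^2 - 7, irreducible since 7 is squarefree > 1). For the top step, suppose √190 ∈ Q(√7), say √190 = c + d√7 with c, d ∈ Q. Squaring: 190 = c^2 + 7d^2 + 2cd√7. Since √7 ∉ Q this forces 2cd = 0. If d = 0 then √190 = c ∈ Q, contradicting 190 squarefree > 1. If c = 0 then 190 = 7d^2, so 7·190 = (7d)^2 is a perfect square in Q — but 7·190 = 1330 is not a perfect square (since 7 and 190 are distinct squarefree integers). Contradiction. Hence √190 ∉ Q(√7), so x^2 - 190 stays irreducible over Q(√7) and [Q(√7, √190) : Q(√7)] = 2. By the tower law, [Q(√7, √190) : Q] = 2 · 2 = 4.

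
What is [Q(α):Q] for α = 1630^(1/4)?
[Q(α):Q] = 4

α is a root of x^4 - 1630. By Eisenstein's criterion at the prime p = 2 (which divides the constant term 1630 but p^2 = 4 does not, since 1630 is squarefree), x^4 - 1630 is irreducible over Q. Hence [Q(α):Q] = 4.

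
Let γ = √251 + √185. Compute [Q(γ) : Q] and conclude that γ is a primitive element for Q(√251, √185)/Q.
[Q(γ) : Q] = 4 (equivalently, Q(γ) = Q(√251, √185))

Obviously Q(γ) ⊆ Q(√251, √185), and [Q(√251, √185):Q] = 4 (since 251, 185 are distinct squarefree integers > 1 with 46435 not a perfect square). To show equality we compute the minimal polynomial of γ. From γ = √251 + √185: γ^2 = 251 + 2√(46435) + 185 = 436 + 2√(46435), so γ^2 - 436 = 2√(46435); squaring, (γ^2 - 436)^2 = 4·46435, i.e. γ^4 - 872γ^2 + 190096 - 185740 = 0, i.e. γ^4 - 872γ^2 + 4356 = 0. So γ is a root of x^4 - 872x^2 + 4356. This polynomial is irreducible over Q: it has no rational root (each ±√251 ± √185 is irrational), and any factorization into two quadratics over Q would force √(46435) ∈ Q (pairing opposite roots) or √251, √185 ∈ Q (other pairings), all impossible. Hence [Q(γ):Q] = 4 = [Q(√251, √185):Q], so Q(γ) = Q(√251, √185).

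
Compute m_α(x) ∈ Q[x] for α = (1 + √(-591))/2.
m_α(x) = x^2 - x + 148

From 2α - 1 = √(-591), squaring gives (2α - 1)^2 = -591, i.e. 4α^2 - 4α + 1 = -591, so α^2 - α + (1 + 591)/4 = 0. Since -591 ≡ 1 (mod 4), (1 + 591)/4 = 148 ∈ Z. The polynomial x^2 - x + 148 has discriminant 1 - 4·(148) = -591, which is not a perfect square in Q (d = -591 is squarefree and ≠ 1), so x^2 - x + 148 is irreducible over Q. It is the minimal polynomial of α.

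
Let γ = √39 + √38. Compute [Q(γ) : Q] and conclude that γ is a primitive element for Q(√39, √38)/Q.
[Q(γ) : Q] = 4 (equivalently, Q(γ) = Q(√39, √38))

Obviously Q(γ) ⊆ Q(√39, √38), and [Q(√39, √38):Q] = 4 (since 39, 38 are distinct squarefree integers > 1 with 1482 not a perfect square). To show equality we compute the minimal polynomial of γ. From γ = √39 + √38: γ^2 = 39 + 2√(1482) + 38 = 77 + 2√(1482), so γ^2 - 77 = 2√(1482); squaring, (γ^2 - 77)^2 = 4·1482, i.e. γ^4 - 154γ^2 + 5929 - 5928 = 0, i.e. γ^4 - 154γ^2 + 1 = 0. So γ is a root of x^4 - 154x^2 + 1. This polynomial is irreducible over Q: it has no rational root (each ±√39 ± √38 is irrational), and any factorization into two quadratics over Q would force √(1482) ∈ Q (pairing opposite roots) or √39, √38 ∈ Q (other pairings), all impossible. Hence [Q(γ):Q] = 4 = [Q(√39, √38):Q], so Q(γ) = Q(√39, √38).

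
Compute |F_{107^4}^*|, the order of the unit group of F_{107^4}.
|F_{107^4}^*| = 131079600

F_{107^4} has 107^4 = 131079601 elements; its multiplicative group consists of all nonzero elements, so |F_{107^4}^*| = 131079601 - 1 = 131079600. (It is cyclic since any finite subgroup of the multiplicative group of a field is cyclic.)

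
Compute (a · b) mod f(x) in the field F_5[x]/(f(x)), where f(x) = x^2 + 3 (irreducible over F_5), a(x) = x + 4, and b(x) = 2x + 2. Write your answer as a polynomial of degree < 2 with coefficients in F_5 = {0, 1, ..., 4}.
a · b ≡ 2 (mod f(x))

Multiply in F_5[x]: a(x)·b(x) = (x + 4)·(2x + 2) = 2x^2 + 3. This has degree ≥ 2, so divide by f(x) over F_5: 2x^2 + 3 = (2)·(x^2 + 3) + (2). Hence a·b ≡ 2 (mod f). (F_5[x]/(f) is a field with 5^2 = 25 elements since f is irreducible of degree 2.)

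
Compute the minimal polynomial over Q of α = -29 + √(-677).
m_α(x) = x^2 + 58x + 1518

From α + 29 = √(-677), squaring gives (α + 29)^2 = -677, i.e. α^2 + 58α + 841 = -677, so α^2 + 58α + 1518 = 0. The discriminant of x^2 + 58x + 1518 is (58)^2 - 4·(1518) = 3364 - 6072 = -2708, and 4·(-677) is not a perfect square in Q since -677 is squarefree and ≠ 1. Hence x^2 + 58x + 1518 is irreducible over Q and is the minimal polynomial of α.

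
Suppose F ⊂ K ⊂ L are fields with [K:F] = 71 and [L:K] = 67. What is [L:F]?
[L:F] = 4757

The tower law says that for any tower of field extensions F ⊂ K ⊂ L with finite degrees, [L:F] = [L:K] · [K:F]. Here this gives [L:F] = 67 · 71 = 4757.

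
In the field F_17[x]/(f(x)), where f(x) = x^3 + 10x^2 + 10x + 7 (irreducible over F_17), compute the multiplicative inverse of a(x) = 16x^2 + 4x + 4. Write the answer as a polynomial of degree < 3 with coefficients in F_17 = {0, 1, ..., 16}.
a(x)^(-1) ≡ 5x^2 + 3x + 7 (mod f(x))

Since f is irreducible over F_17, F_17[x]/(f) is a field and a(x) ≠ 0 has an inverse. Apply the extended Euclidean algorithm to f(x) and a(x) in F_17[x]: f(x) = (16x + 3)·a(x) + (2x + 12);  a(x) = (8x + 5)·(2x + 12) + (12). The last nonzero remainder is the constant 12 = gcd(f, a) in F_17. Back-substituting through the division chain expresses 12 = s(x)·a(x) + t(x)·f(x) with s(x) ≡ 9x^2 + 2x + 16 (mod f), so (9x^2 + 2x + 16)·a(x) ≡ 12 (mod f). Multiplying by 12^(-1) ≡ 10 in F_17 gives a(x)^(-1) ≡ 10·(9x^2 + 2x + 16) ≡ 5x^2 + 3x + 7 (mod f). Check: (16x^2 + 4x + 4)·(5x^2 + 3x + 7) = 12x^4 + 8x^2 + 6x + 11 ≡ 1 (mod x^3 + 10x^2 + 10x + 7).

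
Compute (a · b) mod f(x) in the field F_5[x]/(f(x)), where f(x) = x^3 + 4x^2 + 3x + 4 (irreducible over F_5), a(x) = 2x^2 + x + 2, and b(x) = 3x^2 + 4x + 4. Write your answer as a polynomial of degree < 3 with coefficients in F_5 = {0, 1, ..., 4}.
a · b ≡ 2x^2 + 2x (mod f(x))

Multiply in F_5[x]: a(x)·b(x) = (2x^2 + x + 2)·(3x^2 + 4x + 4) = x^4 + x^3 + 3x^2 + 2x + 3. This has degree ≥ 3, so divide by f(x) over F_5: x^4 + x^3 + 3x^2 + 2x + 3 = (x + 2)·(x^3 + 4x^2 + 3x + 4) + (2x^2 + 2x). Hence a·b ≡ 2x^2 + 2x (mod f). (F_5[x]/(f) is a field with 5^3 = 125 elements since f is irreducible of degree 3.)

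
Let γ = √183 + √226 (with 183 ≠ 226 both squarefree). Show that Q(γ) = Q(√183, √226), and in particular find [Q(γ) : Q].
[Q(γ) : Q] = 4 (equivalently, Q(γ) = Q(√183, √226))

Obviously Q(γ) ⊆ Q(√183, √226), and [Q(√183, √226):Q] = 4 (since 183, 226 are distinct squarefree integers > 1 with 41358 not a perfect square). To show equality we compute the minimal polynomial of γ. From γ = √183 + √226: γ^2 = 183 + 2√(41358) + 226 = 409 + 2√(41358), so γ^2 - 409 = 2√(41358); squaring, (γ^2 - 409)^2 = 4·41358, i.e. γ^4 - 818γ^2 + 167281 - 165432 = 0, i.e. γ^4 - 818γ^2 + 1849 = 0. So γ is a root of x^4 - 818x^2 + 1849. This polynomial is irreducible over Q: it has no rational root (each ±√183 ± √226 is irrational), and any factorization into two quadratics over Q would force √(41358) ∈ Q (pairing opposite roots) or √183, √226 ∈ Q (other pairings), all impossible. Hence [Q(γ):Q] = 4 = [Q(√183, √226):Q], so Q(γ) = Q(√183, √226).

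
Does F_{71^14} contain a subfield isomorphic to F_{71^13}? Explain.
No: F_{71^13} is not a subfield of F_{71^14}

F_{p^m} embeds in F_{p^n} iff m | n. Here 13 ∤ 14 (since 14 = 1·13 + 1 with remainder 1 ≠ 0), so F_{71^13} is not a subfield of F_{71^14}. Equivalently: if it were, the tower law would give 13 = [F_{71^13}:F_71] dividing [F_{71^14}:F_71] = 14, contradiction.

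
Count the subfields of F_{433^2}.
F_{433^2} has 2 subfields

The subfields of F_{p^n} are exactly the fields F_{p^d} for d | n (each is the fixed field of the unique index-d subgroup of Gal(F_{p^n}/F_p) ≅ Z/nZ). The divisors of n = 2 are {1, 2}, giving 2 subfields: F_{433^1}, F_{433^2}.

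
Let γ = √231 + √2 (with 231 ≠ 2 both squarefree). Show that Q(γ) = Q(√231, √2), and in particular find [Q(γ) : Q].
[Q(γ) : Q] = 4 (equivalently, Q(γ) = Q(√231, √2))

Obviously Q(γ) ⊆ Q(√231, √2), and [Q(√231, √2):Q] = 4 (since 231, 2 are distinct squarefree integers > 1 with 462 not a perfect square). To show equality we compute the minimal polynomial of γ. From γ = √231 + √2: γ^2 = 231 + 2√(462) + 2 = 233 + 2√(462), so γ^2 - 233 = 2√(462); squaring, (γ^2 - 233)^2 = 4·462, i.e. γ^4 - 466γ^2 + 54289 - 1848 = 0, i.e. γ^4 - 466γ^2 + 52441 = 0. So γ is a root of x^4 - 466x^2 + 52441. This polynomial is irreducible over Q: it has no rational root (each ±√231 ± √2 is irrational), and any factorization into two quadratics over Q would force √(462) ∈ Q (pairing opposite roots) or √231, √2 ∈ Q (other pairings), all impossible. Hence [Q(γ):Q] = 4 = [Q(√231, √2):Q], so Q(γ) = Q(√231, √2).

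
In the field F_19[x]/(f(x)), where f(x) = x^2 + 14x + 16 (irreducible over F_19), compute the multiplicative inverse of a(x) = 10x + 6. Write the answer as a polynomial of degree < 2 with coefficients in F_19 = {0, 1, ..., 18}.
a(x)^(-1) ≡ 5x + 10 (mod f(x))

Since f is irreducible over F_19, F_19[x]/(f) is a field and a(x) ≠ 0 has an inverse. Apply the extended Euclidean algorithm to f(x) and a(x) in F_19[x]: f(x) = (2x + 4)·a(x) + (11). The last nonzero remainder is the constant 11 = gcd(f, a) in F_19. Back-substituting through the division chain expresses 11 = s(x)·a(x) + t(x)·f(x) with s(x) ≡ 17x + 15 (mod f), so (17x + 15)·a(x) ≡ 11 (mod f). Multiplying by 11^(-1) ≡ 7 in F_19 gives a(x)^(-1) ≡ 7·(17x + 15) ≡ 5x + 10 (mod f). Check: (10x + 6)·(5x + 10) = 12x^2 + 16x + 3 ≡ 1 (mod x^2 + 14x + 16).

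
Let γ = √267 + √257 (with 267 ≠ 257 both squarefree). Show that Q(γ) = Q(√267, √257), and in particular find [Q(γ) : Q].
[Q(γ) : Q] = 4 (equivalently, Q(γ) = Q(√267, √257))

Obviously Q(γ) ⊆ Q(√267, √257), and [Q(√267, √257):Q] = 4 (since 267, 257 are distinct squarefree integers > 1 with 68619 not a perfect square). To show equality we compute the minimal polynomial of γ. From γ = √267 + √257: γ^2 = 267 + 2√(68619) + 257 = 524 + 2√(68619), so γ^2 - 524 = 2√(68619); squaring, (γ^2 - 524)^2 = 4·68619, i.e. γ^4 - 1048γ^2 + 274576 - 274476 = 0, i.e. γ^4 - 1048γ^2 + 100 = 0. So γ is a root of x^4 - 1048x^2 + 100. This polynomial is irreducible over Q: it has no rational root (each ±√267 ± √257 is irrational), and any factorization into two quadratics over Q would force √(68619) ∈ Q (pairing opposite roots) or √267, √257 ∈ Q (other pairings), all impossible. Hence [Q(γ):Q] = 4 = [Q(√267, √257):Q], so Q(γ) = Q(√267, √257).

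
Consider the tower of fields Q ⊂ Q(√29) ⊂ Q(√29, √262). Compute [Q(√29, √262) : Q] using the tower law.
[Q(√29, √262) : Q] = 4

[Q(√29):Q] = 2 (min poly x^2 - 29, irreducible since 29 is squarefree > 1). For the top step, suppose √262 ∈ Q(√29), say √262 = c + d√29 with c, d ∈ Q. Squaring: 262 = c^2 + 29d^2 + 2cd√29. Since √29 ∉ Q this forces 2cd = 0. If d = 0 then √262 = c ∈ Q, contradicting 262 squarefree > 1. If c = 0 then 262 = 29d^2, so 29·262 = (29d)^2 is a perfect square in Q — but 29·262 = 7598 is not a perfect square (since 29 and 262 are distinct squarefree integers). Contradiction. Hence √262 ∉ Q(√29), so x^2 - 262 stays irreducible over Q(√29) and [Q(√29, √262) : Q(√29)] = 2. By the tower law, [Q(√29, √262) : Q] = 2 · 2 = 4.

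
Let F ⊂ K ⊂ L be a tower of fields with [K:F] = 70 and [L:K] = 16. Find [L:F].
[L:F] = 1120

The tower law says that for any tower of field extensions F ⊂ K ⊂ L with finite degrees, [L:F] = [L:K] · [K:F]. Here this gives [L:F] = 16 · 70 = 1120.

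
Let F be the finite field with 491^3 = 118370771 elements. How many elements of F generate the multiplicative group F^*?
There are φ(118370770) = 39481344 primitive elements

F_q^* is cyclic of order q - 1 = 118370770. A cyclic group of order m has exactly φ(m) generators. Here m = 118370770 = 2 · 5 · 7^2 · 37 · 6529, so the number of primitive elements is φ(118370770) = 39481344.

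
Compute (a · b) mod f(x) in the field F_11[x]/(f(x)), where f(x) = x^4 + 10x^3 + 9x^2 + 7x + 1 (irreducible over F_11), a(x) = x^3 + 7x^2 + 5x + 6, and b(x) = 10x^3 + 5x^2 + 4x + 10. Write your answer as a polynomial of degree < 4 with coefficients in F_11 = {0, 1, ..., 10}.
a · b ≡ 10x^3 + 2x^2 + 6x + 9 (mod f(x))

Multiply in F_11[x]: a(x)·b(x) = (x^3 + 7x^2 + 5x + 6)·(10x^3 + 5x^2 + 4x + 10) = 10x^6 + 9x^5 + x^4 + 2x^3 + 10x^2 + 8x + 5. This has degree ≥ 4, so divide by f(x) over F_11: 10x^6 + 9x^5 + x^4 + 2x^3 + 10x^2 + 8x + 5 = (10x^2 + 8x + 7)·(x^4 + 10x^3 + 9x^2 + 7x + 1) + (10x^3 + 2x^2 + 6x + 9). Hence a·b ≡ 10x^3 + 2x^2 + 6x + 9 (mod f). (F_11[x]/(f) is a field with 11^4 = 14641 elements since f is irreducible of degree 4.)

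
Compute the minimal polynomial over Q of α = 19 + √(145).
m_α(x) = x^2 - 38x + 216

From α - 19 = √(145), squaring gives (α - 19)^2 = 145, i.e. α^2 - 38α + 361 = 145, so α^2 - 38α + 216 = 0. The discriminant of x^2 - 38x + 216 is (-38)^2 - 4·(216) = 1444 - 864 = 580, and 4·(145) is not a perfect square in Q since 145 is squarefree and ≠ 1. Hence x^2 - 38x + 216 is irreducible over Q and is the minimal polynomial of α.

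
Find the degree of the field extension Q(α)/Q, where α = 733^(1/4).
[Q(α):Q] = 4

α is a root of x^4 - 733. By Eisenstein's criterion at the prime p = 733 (which divides the constant term 733 but p^2 = 537289 does not, since 733 is squarefree), x^4 - 733 is irreducible over Q. Hence [Q(α):Q] = 4.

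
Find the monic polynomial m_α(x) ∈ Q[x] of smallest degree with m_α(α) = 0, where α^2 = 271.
m_α(x) = x^2 - 271

α satisfies α^2 - 271 = 0, so x^2 - 271 annihilates α. Since d = 271 is squarefree and ≠ 1, it is not a perfect square in Q, so x^2 - 271 has no rational root and is therefore irreducible over Q (a degree-2 polynomial over a field is irreducible iff it has no root). Hence m_α(x) = x^2 - 271.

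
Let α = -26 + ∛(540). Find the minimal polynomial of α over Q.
m_α(x) = x^3 + 78x^2 + 2028x + 17036

Set β = α + 26 = ∛(540), so β^3 = 540. Then (α + 26)^3 - 540 = 0, i.e. α is a root of g(x) = (x + 26)^3 - 540 = x^3 + 78x^2 + 2028x + 17036. Since g(x) = h(x + 26) where h(x) = x^3 - 540, and h is irreducible over Q (because 540 is not a perfect cube, so h has no rational root, and a monic cubic with no rational root is irreducible), g is also irreducible (irreducibility is preserved under the substitution x → x + 26). Hence m_α(x) = x^3 + 78x^2 + 2028x + 17036.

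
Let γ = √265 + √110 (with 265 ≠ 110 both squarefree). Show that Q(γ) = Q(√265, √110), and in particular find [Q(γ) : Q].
[Q(γ) : Q] = 4 (equivalently, Q(γ) = Q(√265, √110))

Obviously Q(γ) ⊆ Q(√265, √110), and [Q(√265, √110):Q] = 4 (since 265, 110 are distinct squarefree integers > 1 with 29150 not a perfect square). To show equality we compute the minimal polynomial of γ. From γ = √265 + √110: γ^2 = 265 + 2√(29150) + 110 = 375 + 2√(29150), so γ^2 - 375 = 2√(29150); squaring, (γ^2 - 375)^2 = 4·29150, i.e. γ^4 - 750γ^2 + 140625 - 116600 = 0, i.e. γ^4 - 750γ^2 + 24025 = 0. So γ is a root of x^4 - 750x^2 + 24025. This polynomial is irreducible over Q: it has no rational root (each ±√265 ± √110 is irrational), and any factorization into two quadratics over Q would force √(29150) ∈ Q (pairing opposite roots) or √265, √110 ∈ Q (other pairings), all impossible. Hence [Q(γ):Q] = 4 = [Q(√265, √110):Q], so Q(γ) = Q(√265, √110).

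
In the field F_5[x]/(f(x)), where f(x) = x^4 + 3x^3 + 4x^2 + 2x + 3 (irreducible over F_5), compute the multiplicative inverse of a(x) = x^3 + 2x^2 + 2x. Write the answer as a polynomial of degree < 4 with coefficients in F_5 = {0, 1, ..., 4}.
a(x)^(-1) ≡ 3x + 3 (mod f(x))

Since f is irreducible over F_5, F_5[x]/(f) is a field and a(x) ≠ 0 has an inverse. Apply the extended Euclidean algorithm to f(x) and a(x) in F_5[x]: f(x) = (x + 1)·a(x) + (3). The last nonzero remainder is the constant 3 = gcd(f, a) in F_5. Back-substituting through the division chain expresses 3 = s(x)·a(x) + t(x)·f(x) with s(x) ≡ 4x + 4 (mod f), so (4x + 4)·a(x) ≡ 3 (mod f). Multiplying by 3^(-1) ≡ 2 in F_5 gives a(x)^(-1) ≡ 2·(4x + 4) ≡ 3x + 3 (mod f). Check: (x^3 + 2x^2 + 2x)·(3x + 3) = 3x^4 + 4x^3 + 2x^2 + x ≡ 1 (mod x^4 + 3x^3 + 4x^2 + 2x + 3).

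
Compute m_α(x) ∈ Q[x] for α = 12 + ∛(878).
m_α(x) = x^3 - 36x^2 + 432x - 2606

Set β = α - 12 = ∛(878), so β^3 = 878. Then (α - 12)^3 - 878 = 0, i.e. α is a root of g(x) = (x - 12)^3 - 878 = x^3 - 36x^2 + 432x - 2606. Since g(x) = h(x - 12) where h(x) = x^3 - 878, and h is irreducible over Q (because 878 is not a perfect cube, so h has no rational root, and a monic cubic with no rational root is irreducible), g is also irreducible (irreducibility is preserved under the substitution x → x - 12). Hence m_α(x) = x^3 - 36x^2 + 432x - 2606.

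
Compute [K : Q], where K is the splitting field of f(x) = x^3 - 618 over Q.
[K : Q] = 6

The roots of x^3 - 618 are ∛618, ω∛618, ω^2∛618 where ω = e^(2πi/3) is a primitive cube root of unity, so K = Q(∛618, ω). Now [Q(∛618):Q] = 3 (since 618 is not a perfect cube, x^3 - 618 is irreducible) and [Q(ω):Q] = 2. Both 2 and 3 divide [K:Q], and [K:Q] ≤ 3·2 = 6, so [K:Q] = 6. (Equivalently: Q(∛618) ⊂ R but ω ∉ R, so [K : Q(∛618)] = 2.)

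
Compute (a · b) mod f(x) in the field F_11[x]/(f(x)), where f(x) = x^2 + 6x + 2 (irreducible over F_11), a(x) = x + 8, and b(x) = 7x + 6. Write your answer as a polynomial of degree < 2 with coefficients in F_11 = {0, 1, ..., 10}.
a · b ≡ 9x + 1 (mod f(x))

Multiply in F_11[x]: a(x)·b(x) = (x + 8)·(7x + 6) = 7x^2 + 7x + 4. This has degree ≥ 2, so divide by f(x) over F_11: 7x^2 + 7x + 4 = (7)·(x^2 + 6x + 2) + (9x + 1). Hence a·b ≡ 9x + 1 (mod f). (F_11[x]/(f) is a field with 11^2 = 121 elements since f is irreducible of degree 2.)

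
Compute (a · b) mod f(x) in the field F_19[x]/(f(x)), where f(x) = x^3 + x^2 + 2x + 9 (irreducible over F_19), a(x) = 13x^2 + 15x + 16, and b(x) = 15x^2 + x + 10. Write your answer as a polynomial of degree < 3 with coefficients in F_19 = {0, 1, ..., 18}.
a · b ≡ 9x^2 + 16x + 1 (mod f(x))

Multiply in F_19[x]: a(x)·b(x) = (13x^2 + 15x + 16)·(15x^2 + x + 10) = 5x^4 + 10x^3 + 5x^2 + 14x + 8. This has degree ≥ 3, so divide by f(x) over F_19: 5x^4 + 10x^3 + 5x^2 + 14x + 8 = (5x + 5)·(x^3 + x^2 + 2x + 9) + (9x^2 + 16x + 1). Hence a·b ≡ 9x^2 + 16x + 1 (mod f). (F_19[x]/(f) is a field with 19^3 = 6859 elements since f is irreducible of degree 3.)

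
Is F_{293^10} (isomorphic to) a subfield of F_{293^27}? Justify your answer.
No: F_{293^10} is not a subfield of F_{293^27}

F_{p^m} embeds in F_{p^n} iff m | n. Here 10 ∤ 27 (since 27 = 2·10 + 7 with remainder 7 ≠ 0), so F_{293^10} is not a subfield of F_{293^27}. Equivalently: if it were, the tower law would give 10 = [F_{293^10}:F_293] dividing [F_{293^27}:F_293] = 27, contradiction.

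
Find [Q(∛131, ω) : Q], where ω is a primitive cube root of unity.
[Q(∛131, ω) : Q] = 6

[Q(∛131):Q] = 3 (min poly x^3 - 131, irreducible since 131 is not a perfect cube). [Q(ω):Q] = 2 (min poly x^2 + x + 1). Since Q(∛131) ⊂ R and ω ∉ R, we have ω ∉ Q(∛131), so x^2 + x + 1 remains irreducible over Q(∛131) and [Q(∛131, ω) : Q(∛131)] = 2. By the tower law, [Q(∛131, ω) : Q] = 3 · 2 = 6. (In fact Q(∛131, ω) is the splitting field of x^3 - 131 over Q.)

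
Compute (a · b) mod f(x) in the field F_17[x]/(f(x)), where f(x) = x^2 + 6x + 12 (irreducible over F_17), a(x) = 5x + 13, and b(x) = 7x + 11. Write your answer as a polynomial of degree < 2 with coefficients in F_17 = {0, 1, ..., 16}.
a · b ≡ 4x + 12 (mod f(x))

Multiply in F_17[x]: a(x)·b(x) = (5x + 13)·(7x + 11) = x^2 + 10x + 7. This has degree ≥ 2, so divide by f(x) over F_17: x^2 + 10x + 7 = (1)·(x^2 + 6x + 12) + (4x + 12). Hence a·b ≡ 4x + 12 (mod f). (F_17[x]/(f) is a field with 17^2 = 289 elements since f is irreducible of degree 2.)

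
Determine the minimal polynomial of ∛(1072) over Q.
m_α(x) = x^3 - 1072

α satisfies α^3 = 1072, so x^3 - 1072 annihilates α. By the rational root test, a rational root p/q (in lowest terms) of x^3 - 1072 would satisfy p^3 = 1072 q^3, forcing q = 1 and p^3 = 1072; but 1072 is not a perfect cube, contradiction. A monic cubic over Q with no rational root is irreducible (any nontrivial factorization would include a linear factor). Hence x^3 - 1072 is the minimal polynomial of α, and in particular [Q(α):Q] = 3.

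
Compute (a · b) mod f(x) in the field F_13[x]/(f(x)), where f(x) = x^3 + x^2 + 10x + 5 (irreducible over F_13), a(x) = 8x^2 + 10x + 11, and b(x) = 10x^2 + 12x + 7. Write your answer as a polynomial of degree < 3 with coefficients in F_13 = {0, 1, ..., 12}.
a · b ≡ 7x^2 + 7x + 4 (mod f(x))

Multiply in F_13[x]: a(x)·b(x) = (8x^2 + 10x + 11)·(10x^2 + 12x + 7) = 2x^4 + x^3 + 7x + 12. This has degree ≥ 3, so divide by f(x) over F_13: 2x^4 + x^3 + 7x + 12 = (2x + 12)·(x^3 + x^2 + 10x + 5) + (7x^2 + 7x + 4). Hence a·b ≡ 7x^2 + 7x + 4 (mod f). (F_13[x]/(f) is a field with 13^3 = 2197 elements since f is irreducible of degree 3.)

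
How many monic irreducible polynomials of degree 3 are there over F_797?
There are 168753592 monic irreducible polynomials of degree 3 over F_797

Each element of F_{797^3} that lies in no proper subfield is a root of exactly one monic irreducible of degree 3 over F_797, and each such polynomial has 3 distinct roots in F_{797^3}. By Möbius inversion the count is N_797(3) = (1/3) Σ_{d|3} μ(3/d) · 797^d = (1/3)(μ(3)·797^1 + μ(1)·797^3) = 506260776/3 = 168753592.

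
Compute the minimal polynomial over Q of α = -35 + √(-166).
m_α(x) = x^2 + 70x + 1391

From α + 35 = √(-166), squaring gives (α + 35)^2 = -166, i.e. α^2 + 70α + 1225 = -166, so α^2 + 70α + 1391 = 0. The discriminant of x^2 + 70x + 1391 is (70)^2 - 4·(1391) = 4900 - 5564 = -664, and 4·(-166) is not a perfect square in Q since -166 is squarefree and ≠ 1. Hence x^2 + 70x + 1391 is irreducible over Q and is the minimal polynomial of α.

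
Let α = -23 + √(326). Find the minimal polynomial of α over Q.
m_α(x) = x^2 + 46x + 203

From α + 23 = √(326), squaring gives (α + 23)^2 = 326, i.e. α^2 + 46α + 529 = 326, so α^2 + 46α + 203 = 0. The discriminant of x^2 + 46x + 203 is (46)^2 - 4·(203) = 2116 - 812 = 1304, and 4·(326) is not a perfect square in Q since 326 is squarefree and ≠ 1. Hence x^2 + 46x + 203 is irreducible over Q and is the minimal polynomial of α.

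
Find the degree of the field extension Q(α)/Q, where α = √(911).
[Q(α):Q] = 2

[Q(α):Q] equals the degree of the minimal polynomial of α. Here α^2 = 911 and x^2 - 911 is irreducible (d = 911 is squarefree, ≠ 1, hence not a square), so deg(m_α) = 2. Thus [Q(α):Q] = 2.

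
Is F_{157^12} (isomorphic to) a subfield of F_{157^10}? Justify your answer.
No: F_{157^12} is not a subfield of F_{157^10}

F_{p^m} embeds in F_{p^n} iff m | n. Here 12 ∤ 10 (since 10 = 0·12 + 10 with remainder 10 ≠ 0), so F_{157^12} is not a subfield of F_{157^10}. Equivalently: if it were, the tower law would give 12 = [F_{157^12}:F_157] dividing [F_{157^10}:F_157] = 10, contradiction.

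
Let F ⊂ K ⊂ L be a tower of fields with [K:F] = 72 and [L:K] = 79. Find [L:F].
[L:F] = 5688

The tower law says that for any tower of field extensions F ⊂ K ⊂ L with finite degrees, [L:F] = [L:K] · [K:F]. Here this gives [L:F] = 79 · 72 = 5688.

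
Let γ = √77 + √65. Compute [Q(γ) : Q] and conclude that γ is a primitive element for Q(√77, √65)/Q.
[Q(γ) : Q] = 4 (equivalently, Q(γ) = Q(√77, √65))

Obviously Q(γ) ⊆ Q(√77, √65), and [Q(√77, √65):Q] = 4 (since 77, 65 are distinct squarefree integers > 1 with 5005 not a perfect square). To show equality we compute the minimal polynomial of γ. From γ = √77 + √65: γ^2 = 77 + 2√(5005) + 65 = 142 + 2√(5005), so γ^2 - 142 = 2√(5005); squaring, (γ^2 - 142)^2 = 4·5005, i.e. γ^4 - 284γ^2 + 20164 - 20020 = 0, i.e. γ^4 - 284γ^2 + 144 = 0. So γ is a root of x^4 - 284x^2 + 144. This polynomial is irreducible over Q: it has no rational root (each ±√77 ± √65 is irrational), and any factorization into two quadratics over Q would force √(5005) ∈ Q (pairing opposite roots) or √77, √65 ∈ Q (other pairings), all impossible. Hence [Q(γ):Q] = 4 = [Q(√77, √65):Q], so Q(γ) = Q(√77, √65).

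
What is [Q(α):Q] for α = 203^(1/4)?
[Q(α):Q] = 4

α is a root of x^4 - 203. By Eisenstein's criterion at the prime p = 7 (which divides the constant term 203 but p^2 = 49 does not, since 203 is squarefree), x^4 - 203 is irreducible over Q. Hence [Q(α):Q] = 4.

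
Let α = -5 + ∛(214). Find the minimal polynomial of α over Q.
m_α(x) = x^3 + 15x^2 + 75x - 89

Set β = α + 5 = ∛(214), so β^3 = 214. Then (α + 5)^3 - 214 = 0, i.e. α is a root of g(x) = (x + 5)^3 - 214 = x^3 + 15x^2 + 75x - 89. Since g(x) = h(x + 5) where h(x) = x^3 - 214, and h is irreducible over Q (because 214 is not a perfect cube, so h has no rational root, and a monic cubic with no rational root is irreducible), g is also irreducible (irreducibility is preserved under the substitution x → x + 5). Hence m_α(x) = x^3 + 15x^2 + 75x - 89.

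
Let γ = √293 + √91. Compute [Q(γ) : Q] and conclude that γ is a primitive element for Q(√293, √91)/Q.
[Q(γ) : Q] = 4 (equivalently, Q(γ) = Q(√293, √91))

Obviously Q(γ) ⊆ Q(√293, √91), and [Q(√293, √91):Q] = 4 (since 293, 91 are distinct squarefree integers > 1 with 26663 not a perfect square). To show equality we compute the minimal polynomial of γ. From γ = √293 + √91: γ^2 = 293 + 2√(26663) + 91 = 384 + 2√(26663), so γ^2 - 384 = 2√(26663); squaring, (γ^2 - 384)^2 = 4·26663, i.e. γ^4 - 768γ^2 + 147456 - 106652 = 0, i.e. γ^4 - 768γ^2 + 40804 = 0. So γ is a root of x^4 - 768x^2 + 40804. This polynomial is irreducible over Q: it has no rational root (each ±√293 ± √91 is irrational), and any factorization into two quadratics over Q would force √(26663) ∈ Q (pairing opposite roots) or √293, √91 ∈ Q (other pairings), all impossible. Hence [Q(γ):Q] = 4 = [Q(√293, √91):Q], so Q(γ) = Q(√293, √91).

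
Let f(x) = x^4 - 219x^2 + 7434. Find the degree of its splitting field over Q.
[K : Q] = 4

Solving the quadratic in x^2: x^2 = (219 ± √(219^2 - 4·7434))/2 = (219 ± √18225)/2 = (219 ± 135)/2, giving x^2 = 177 or x^2 = 42. So f(x) = (x^2 - 177)(x^2 - 42) and the roots of f are ±√177, ±√42. Hence the splitting field is K = Q(√177, √42). Since 177 and 42 are distinct squarefree integers > 1, their product 7434 is not a perfect square, so √42 ∉ Q(√177). By the tower law [K:Q] = [Q(√177,√42):Q(√177)] · [Q(√177):Q] = 2 · 2 = 4.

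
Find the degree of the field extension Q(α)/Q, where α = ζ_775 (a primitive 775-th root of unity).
[Q(α):Q] = 600

The minimal polynomial of ζ_775 over Q is the 775-th cyclotomic polynomial Φ_775(x), which is irreducible over Q and has degree φ(775) = 600. Hence [Q(α):Q] = φ(775) = 600.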